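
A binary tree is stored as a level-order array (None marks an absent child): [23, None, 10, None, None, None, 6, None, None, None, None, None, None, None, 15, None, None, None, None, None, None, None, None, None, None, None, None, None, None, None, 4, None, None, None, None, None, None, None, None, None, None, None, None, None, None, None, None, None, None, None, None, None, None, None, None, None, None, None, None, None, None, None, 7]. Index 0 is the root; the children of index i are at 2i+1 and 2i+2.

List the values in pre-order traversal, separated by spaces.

23 10 6 15 4 7

Pre-order visits the node, then its left subtree, then its right subtree.
Visit 23.
At 23: no left child.
At 23: go right to 10.
  Visit 10.
  At 10: no left child.
  At 10: go right to 6.
    Visit 6.
    At 6: no left child.
    At 6: go right to 15.
      Visit 15.
      At 15: no left child.
      At 15: go right to 4.
        Visit 4.
        At 4: no left child.
        At 4: go right to 7.
          7 is a leaf — visit 7.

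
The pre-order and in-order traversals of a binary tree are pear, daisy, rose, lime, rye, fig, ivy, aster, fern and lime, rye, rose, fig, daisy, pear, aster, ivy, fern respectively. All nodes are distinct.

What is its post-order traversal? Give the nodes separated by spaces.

The first element of pre-order is the root; it splits in-order into left and right subtrees.
Root pear: left subtree has 5 nodes {lime, rye, rose, fig, daisy}, right has 3 {aster, ivy, fern}.
  Root daisy: left subtree has 4 nodes {lime, rye, rose, fig}, right has 0 { }.
    Root rose: left subtree has 2 nodes {lime, rye}, right has 1 {fig}.
      Root lime: left subtree has 0 nodes { }, right has 1 {rye}.
  Root ivy: left subtree has 1 node {aster}, right has 1 {fern}.

rye lime fig rose daisy aster fern ivy pear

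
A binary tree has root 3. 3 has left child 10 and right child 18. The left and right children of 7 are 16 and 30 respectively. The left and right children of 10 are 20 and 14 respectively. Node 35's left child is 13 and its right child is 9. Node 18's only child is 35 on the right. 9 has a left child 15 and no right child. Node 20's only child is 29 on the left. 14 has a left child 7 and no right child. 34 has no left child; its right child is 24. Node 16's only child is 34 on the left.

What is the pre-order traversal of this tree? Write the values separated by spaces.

3 10 20 29 14 7 16 34 24 30 18 35 13 9 15

Pre-order visits the node, then its left subtree, then its right subtree.
Visit 3.
At 3: go left to 10.
  Visit 10.
  At 10: go left to 20.
    Visit 20.
    At 20: go left to 29.
      29 is a leaf — visit 29.
    At 20: no right child.
  At 10: go right to 14.
    Visit 14.
    At 14: go left to 7.
      Visit 7.
      At 7: go left to 16.
        Visit 16.
        At 16: go left to 34.
          Visit 34.
          At 34: no left child.
          At 34: go right to 24.
            24 is a leaf — visit 24.
        At 16: no right child.
      At 7: go right to 30.
        30 is a leaf — visit 30.
    At 14: no right child.
At 3: go right to 18.
  Visit 18.
  At 18: no left child.
  At 18: go right to 35.
    Visit 35.
    At 35: go left to 13.
      13 is a leaf — visit 13.
    At 35: go right to 9.
      Visit 9.
      At 9: go left to 15.
        15 is a leaf — visit 15.
      At 9: no right child.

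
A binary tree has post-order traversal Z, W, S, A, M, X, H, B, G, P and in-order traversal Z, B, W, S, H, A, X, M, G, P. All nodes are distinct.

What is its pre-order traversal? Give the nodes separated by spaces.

The last element of post-order is the root; it splits in-order into left and right subtrees.
Root P: left subtree has 9 nodes {Z, B, W, S, H, A, X, M, G}, right has 0 { }.
  Root G: left subtree has 8 nodes {Z, B, W, S, H, A, X, M}, right has 0 { }.
    Root B: left subtree has 1 node {Z}, right has 6 {W, S, H, A, X, M}.
      Root H: left subtree has 2 nodes {W, S}, right has 3 {A, X, M}.
        Root S: left subtree has 1 node {W}, right has 0 { }.
        Root X: left subtree has 1 node {A}, right has 1 {M}.

P G B Z H S W X A M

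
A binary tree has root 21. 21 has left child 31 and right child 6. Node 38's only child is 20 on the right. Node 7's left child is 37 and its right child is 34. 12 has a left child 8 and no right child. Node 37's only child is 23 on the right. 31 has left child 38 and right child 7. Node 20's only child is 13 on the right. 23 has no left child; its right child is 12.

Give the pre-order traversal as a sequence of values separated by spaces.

Pre-order visits the node, then its left subtree, then its right subtree.
Visit 21.
At 21: go left to 31.
  Visit 31.
  At 31: go left to 38.
    Visit 38.
    At 38: no left child.
    At 38: go right to 20.
      Visit 20.
      At 20: no left child.
      At 20: go right to 13.
        13 is a leaf — visit 13.
  At 31: go right to 7.
    Visit 7.
    At 7: go left to 37.
      Visit 37.
      At 37: no left child.
      At 37: go right to 23.
        Visit 23.
        At 23: no left child.
        At 23: go right to 12.
          Visit 12.
          At 12: go left to 8.
            8 is a leaf — visit 8.
          At 12: no right child.
    At 7: go right to 34.
      34 is a leaf — visit 34.
At 21: go right to 6.
  6 is a leaf — visit 6.

21 31 38 20 13 7 37 23 12 8 34 6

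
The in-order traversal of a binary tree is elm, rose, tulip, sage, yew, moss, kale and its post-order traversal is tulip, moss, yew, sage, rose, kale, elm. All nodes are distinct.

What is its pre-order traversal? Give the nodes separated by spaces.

elm kale rose sage tulip yew moss

The last element of post-order is the root; it splits in-order into left and right subtrees.
Root elm: left subtree has 0 nodes { }, right has 6 {rose, tulip, sage, yew, moss, kale}.
  Root kale: left subtree has 5 nodes {rose, tulip, sage, yew, moss}, right has 0 { }.
    Root rose: left subtree has 0 nodes { }, right has 4 {tulip, sage, yew, moss}.
      Root sage: left subtree has 1 node {tulip}, right has 2 {yew, moss}.
        Root yew: left subtree has 0 nodes { }, right has 1 {moss}.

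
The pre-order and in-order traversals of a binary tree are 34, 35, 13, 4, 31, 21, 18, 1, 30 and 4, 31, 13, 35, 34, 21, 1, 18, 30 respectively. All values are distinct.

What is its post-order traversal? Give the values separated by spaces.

The first element of pre-order is the root; it splits in-order into left and right subtrees.
Root 34: left subtree has 4 nodes {4, 31, 13, 35}, right has 4 {21, 1, 18, 30}.
  Root 35: left subtree has 3 nodes {4, 31, 13}, right has 0 { }.
    Root 13: left subtree has 2 nodes {4, 31}, right has 0 { }.
      Root 4: left subtree has 0 nodes { }, right has 1 {31}.
  Root 21: left subtree has 0 nodes { }, right has 3 {1, 18, 30}.
    Root 18: left subtree has 1 node {1}, right has 1 {30}.

31 4 13 35 1 30 18 21 34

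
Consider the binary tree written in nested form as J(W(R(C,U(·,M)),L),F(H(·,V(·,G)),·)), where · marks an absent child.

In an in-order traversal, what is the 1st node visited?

In-order visits the left subtree, then the node, then the right subtree.
At J: go left to W.
  At W: go left to R.
    At R: go left to C.
      C is a leaf — visit C.
    Visit R.
    At R: go right to U.
      At U: no left child.
      Visit U.
      At U: go right to M.
        M is a leaf — visit M.
  Visit W.
  At W: go right to L.
    L is a leaf — visit L.
Visit J.
At J: go right to F.
  At F: go left to H.
    At H: no left child.
    Visit H.
    At H: go right to V.
      At V: no left child.
      Visit V.
      At V: go right to G.
        G is a leaf — visit G.
  Visit F.
  At F: no right child.
Full in-order sequence: C, R, U, M, W, L, J, H, V, G, F.

C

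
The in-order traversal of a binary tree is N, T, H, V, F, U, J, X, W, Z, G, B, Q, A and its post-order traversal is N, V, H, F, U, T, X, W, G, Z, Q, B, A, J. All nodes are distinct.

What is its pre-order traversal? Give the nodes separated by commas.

J, T, N, U, F, H, V, A, B, Z, W, X, G, Q

The last element of post-order is the root; it splits in-order into left and right subtrees.
Root J: left subtree has 6 nodes {N, T, H, V, F, U}, right has 7 {X, W, Z, G, B, Q, A}.
  Root T: left subtree has 1 node {N}, right has 4 {H, V, F, U}.
    Root U: left subtree has 3 nodes {H, V, F}, right has 0 { }.
      Root F: left subtree has 2 nodes {H, V}, right has 0 { }.
        Root H: left subtree has 0 nodes { }, right has 1 {V}.
  Root A: left subtree has 6 nodes {X, W, Z, G, B, Q}, right has 0 { }.
    Root B: left subtree has 4 nodes {X, W, Z, G}, right has 1 {Q}.
      Root Z: left subtree has 2 nodes {X, W}, right has 1 {G}.
        Root W: left subtree has 1 node {X}, right has 0 { }.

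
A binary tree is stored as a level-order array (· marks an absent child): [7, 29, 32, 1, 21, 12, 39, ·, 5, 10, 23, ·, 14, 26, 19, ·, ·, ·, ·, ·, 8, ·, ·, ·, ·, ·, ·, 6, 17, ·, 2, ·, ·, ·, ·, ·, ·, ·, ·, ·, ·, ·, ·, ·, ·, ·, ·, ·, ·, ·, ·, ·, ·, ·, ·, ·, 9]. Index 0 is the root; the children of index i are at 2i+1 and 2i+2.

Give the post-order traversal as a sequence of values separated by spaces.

Post-order visits the left subtree, then the right subtree, then the node.
At 7: go left to 29.
  At 29: go left to 1.
    At 1: no left child.
    At 1: go right to 5.
      5 is a leaf — visit 5.
    Visit 1.
  At 29: go right to 21.
    At 21: go left to 10.
      At 10: no left child.
      At 10: go right to 8.
        8 is a leaf — visit 8.
      Visit 10.
    At 21: go right to 23.
      23 is a leaf — visit 23.
    Visit 21.
  Visit 29.
At 7: go right to 32.
  At 32: go left to 12.
    At 12: no left child.
    At 12: go right to 14.
      14 is a leaf — visit 14.
    Visit 12.
  At 32: go right to 39.
    At 39: go left to 26.
      At 26: go left to 6.
        At 6: no left child.
        At 6: go right to 9.
          9 is a leaf — visit 9.
        Visit 6.
      At 26: go right to 17.
        17 is a leaf — visit 17.
      Visit 26.
    At 39: go right to 19.
      At 19: no left child.
      At 19: go right to 2.
        2 is a leaf — visit 2.
      Visit 19.
    Visit 39.
  Visit 32.
Visit 7.

5 1 8 10 23 21 29 14 12 9 6 17 26 2 19 39 32 7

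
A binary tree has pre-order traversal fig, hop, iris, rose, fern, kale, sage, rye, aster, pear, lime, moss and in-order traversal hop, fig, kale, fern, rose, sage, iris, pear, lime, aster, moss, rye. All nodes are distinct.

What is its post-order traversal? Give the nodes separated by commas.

hop, kale, fern, sage, rose, lime, pear, moss, aster, rye, iris, fig

The first element of pre-order is the root; it splits in-order into left and right subtrees.
Root fig: left subtree has 1 node {hop}, right has 10 {kale, fern, rose, sage, iris, pear, lime, aster, moss, rye}.
  Root iris: left subtree has 4 nodes {kale, fern, rose, sage}, right has 5 {pear, lime, aster, moss, rye}.
    Root rose: left subtree has 2 nodes {kale, fern}, right has 1 {sage}.
      Root fern: left subtree has 1 node {kale}, right has 0 { }.
    Root rye: left subtree has 4 nodes {pear, lime, aster, moss}, right has 0 { }.
      Root aster: left subtree has 2 nodes {pear, lime}, right has 1 {moss}.
        Root pear: left subtree has 0 nodes { }, right has 1 {lime}.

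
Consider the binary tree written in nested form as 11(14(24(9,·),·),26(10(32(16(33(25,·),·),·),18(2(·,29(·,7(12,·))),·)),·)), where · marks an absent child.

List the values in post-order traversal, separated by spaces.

9 24 14 25 33 16 32 12 7 29 2 18 10 26 11

Post-order visits the left subtree, then the right subtree, then the node.
At 11: go left to 14.
  At 14: go left to 24.
    At 24: go left to 9.
      9 is a leaf — visit 9.
    At 24: no right child.
    Visit 24.
  At 14: no right child.
  Visit 14.
At 11: go right to 26.
  At 26: go left to 10.
    At 10: go left to 32.
      At 32: go left to 16.
        At 16: go left to 33.
          At 33: go left to 25.
            25 is a leaf — visit 25.
          At 33: no right child.
          Visit 33.
        At 16: no right child.
        Visit 16.
      At 32: no right child.
      Visit 32.
    At 10: go right to 18.
      At 18: go left to 2.
        At 2: no left child.
        At 2: go right to 29.
          At 29: no left child.
          At 29: go right to 7.
            At 7: go left to 12.
              12 is a leaf — visit 12.
            At 7: no right child.
            Visit 7.
          Visit 29.
        Visit 2.
      At 18: no right child.
      Visit 18.
    Visit 10.
  At 26: no right child.
  Visit 26.
Visit 11.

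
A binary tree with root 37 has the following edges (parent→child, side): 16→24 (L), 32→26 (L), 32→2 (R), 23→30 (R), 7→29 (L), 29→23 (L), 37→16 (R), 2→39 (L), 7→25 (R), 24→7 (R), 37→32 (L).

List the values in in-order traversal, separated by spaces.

26 32 39 2 37 24 23 30 29 7 25 16

In-order visits the left subtree, then the node, then the right subtree.
At 37: go left to 32.
  At 32: go left to 26.
    26 is a leaf — visit 26.
  Visit 32.
  At 32: go right to 2.
    At 2: go left to 39.
      39 is a leaf — visit 39.
    Visit 2.
    At 2: no right child.
Visit 37.
At 37: go right to 16.
  At 16: go left to 24.
    At 24: no left child.
    Visit 24.
    At 24: go right to 7.
      At 7: go left to 29.
        At 29: go left to 23.
          At 23: no left child.
          Visit 23.
          At 23: go right to 30.
            30 is a leaf — visit 30.
        Visit 29.
        At 29: no right child.
      Visit 7.
      At 7: go right to 25.
        25 is a leaf — visit 25.
  Visit 16.
  At 16: no right child.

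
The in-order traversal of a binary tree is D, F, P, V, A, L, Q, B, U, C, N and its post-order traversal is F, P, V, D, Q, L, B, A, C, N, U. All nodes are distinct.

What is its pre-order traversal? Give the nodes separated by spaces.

U A D V P F B L Q N C

The last element of post-order is the root; it splits in-order into left and right subtrees.
Root U: left subtree has 8 nodes {D, F, P, V, A, L, Q, B}, right has 2 {C, N}.
  Root A: left subtree has 4 nodes {D, F, P, V}, right has 3 {L, Q, B}.
    Root D: left subtree has 0 nodes { }, right has 3 {F, P, V}.
      Root V: left subtree has 2 nodes {F, P}, right has 0 { }.
        Root P: left subtree has 1 node {F}, right has 0 { }.
    Root B: left subtree has 2 nodes {L, Q}, right has 0 { }.
      Root L: left subtree has 0 nodes { }, right has 1 {Q}.
  Root N: left subtree has 1 node {C}, right has 0 { }.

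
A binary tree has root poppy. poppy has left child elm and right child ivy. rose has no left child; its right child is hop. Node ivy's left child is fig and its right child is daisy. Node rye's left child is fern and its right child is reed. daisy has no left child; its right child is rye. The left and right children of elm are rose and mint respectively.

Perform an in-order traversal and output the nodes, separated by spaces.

rose hop elm mint poppy fig ivy daisy fern rye reed

In-order visits the left subtree, then the node, then the right subtree.
At poppy: go left to elm.
  At elm: go left to rose.
    At rose: no left child.
    Visit rose.
    At rose: go right to hop.
      hop is a leaf — visit hop.
  Visit elm.
  At elm: go right to mint.
    mint is a leaf — visit mint.
Visit poppy.
At poppy: go right to ivy.
  At ivy: go left to fig.
    fig is a leaf — visit fig.
  Visit ivy.
  At ivy: go right to daisy.
    At daisy: no left child.
    Visit daisy.
    At daisy: go right to rye.
      At rye: go left to fern.
        fern is a leaf — visit fern.
      Visit rye.
      At rye: go right to reed.
        reed is a leaf — visit reed.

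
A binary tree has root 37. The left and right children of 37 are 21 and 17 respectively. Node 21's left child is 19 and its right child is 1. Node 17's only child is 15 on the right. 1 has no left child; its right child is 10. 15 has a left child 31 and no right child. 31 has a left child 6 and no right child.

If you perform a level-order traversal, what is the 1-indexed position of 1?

5

Level-order visits nodes level by level from the root, left to right within each level.
Level 0: 37
Level 1: 21, 17
Level 2: 19, 1, 15
Level 3: 10, 31
Level 4: 6
Full level-order sequence: 37, 21, 17, 19, 1, 15, 10, 31, 6.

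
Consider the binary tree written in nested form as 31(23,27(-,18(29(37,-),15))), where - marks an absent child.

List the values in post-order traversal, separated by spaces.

23 37 29 15 18 27 31

Post-order visits the left subtree, then the right subtree, then the node.
At 31: go left to 23.
  23 is a leaf — visit 23.
At 31: go right to 27.
  At 27: no left child.
  At 27: go right to 18.
    At 18: go left to 29.
      At 29: go left to 37.
        37 is a leaf — visit 37.
      At 29: no right child.
      Visit 29.
    At 18: go right to 15.
      15 is a leaf — visit 15.
    Visit 18.
  Visit 27.
Visit 31.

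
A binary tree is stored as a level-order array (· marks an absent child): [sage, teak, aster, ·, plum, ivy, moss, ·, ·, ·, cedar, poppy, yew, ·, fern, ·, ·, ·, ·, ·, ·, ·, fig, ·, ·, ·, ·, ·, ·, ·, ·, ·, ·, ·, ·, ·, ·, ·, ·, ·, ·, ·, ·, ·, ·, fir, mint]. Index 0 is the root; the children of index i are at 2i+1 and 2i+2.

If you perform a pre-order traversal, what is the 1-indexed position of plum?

Pre-order visits the node, then its left subtree, then its right subtree.
Visit sage.
At sage: go left to teak.
  Visit teak.
  At teak: no left child.
  At teak: go right to plum.
    Visit plum.
    At plum: no left child.
    At plum: go right to cedar.
      Visit cedar.
      At cedar: no left child.
      At cedar: go right to fig.
        Visit fig.
        At fig: go left to fir.
          fir is a leaf — visit fir.
        At fig: go right to mint.
          mint is a leaf — visit mint.
At sage: go right to aster.
  Visit aster.
  At aster: go left to ivy.
    Visit ivy.
    At ivy: go left to poppy.
      poppy is a leaf — visit poppy.
    At ivy: go right to yew.
      yew is a leaf — visit yew.
  At aster: go right to moss.
    Visit moss.
    At moss: no left child.
    At moss: go right to fern.
      fern is a leaf — visit fern.
Full pre-order sequence: sage, teak, plum, cedar, fig, fir, mint, aster, ivy, poppy, yew, moss, fern.

3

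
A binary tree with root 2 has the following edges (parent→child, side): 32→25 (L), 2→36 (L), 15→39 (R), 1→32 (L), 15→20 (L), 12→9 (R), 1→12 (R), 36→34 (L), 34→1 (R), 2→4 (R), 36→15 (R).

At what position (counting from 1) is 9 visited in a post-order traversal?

3

Post-order visits the left subtree, then the right subtree, then the node.
At 2: go left to 36.
  At 36: go left to 34.
    At 34: no left child.
    At 34: go right to 1.
      At 1: go left to 32.
        At 32: go left to 25.
          25 is a leaf — visit 25.
        At 32: no right child.
        Visit 32.
      At 1: go right to 12.
        At 12: no left child.
        At 12: go right to 9.
          9 is a leaf — visit 9.
        Visit 12.
      Visit 1.
    Visit 34.
  At 36: go right to 15.
    At 15: go left to 20.
      20 is a leaf — visit 20.
    At 15: go right to 39.
      39 is a leaf — visit 39.
    Visit 15.
  Visit 36.
At 2: go right to 4.
  4 is a leaf — visit 4.
Visit 2.
Full post-order sequence: 25, 32, 9, 12, 1, 34, 20, 39, 15, 36, 4, 2.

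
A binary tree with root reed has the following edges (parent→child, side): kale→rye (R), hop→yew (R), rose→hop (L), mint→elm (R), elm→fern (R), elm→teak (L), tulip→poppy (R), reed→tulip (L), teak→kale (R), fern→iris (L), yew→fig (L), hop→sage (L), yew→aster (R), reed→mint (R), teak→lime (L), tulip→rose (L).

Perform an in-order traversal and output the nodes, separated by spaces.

In-order visits the left subtree, then the node, then the right subtree.
At reed: go left to tulip.
  At tulip: go left to rose.
    At rose: go left to hop.
      At hop: go left to sage.
        sage is a leaf — visit sage.
      Visit hop.
      At hop: go right to yew.
        At yew: go left to fig.
          fig is a leaf — visit fig.
        Visit yew.
        At yew: go right to aster.
          aster is a leaf — visit aster.
    Visit rose.
    At rose: no right child.
  Visit tulip.
  At tulip: go right to poppy.
    poppy is a leaf — visit poppy.
Visit reed.
At reed: go right to mint.
  At mint: no left child.
  Visit mint.
  At mint: go right to elm.
    At elm: go left to teak.
      At teak: go left to lime.
        lime is a leaf — visit lime.
      Visit teak.
      At teak: go right to kale.
        At kale: no left child.
        Visit kale.
        At kale: go right to rye.
          rye is a leaf — visit rye.
    Visit elm.
    At elm: go right to fern.
      At fern: go left to iris.
        iris is a leaf — visit iris.
      Visit fern.
      At fern: no right child.

sage hop fig yew aster rose tulip poppy reed mint lime teak kale rye elm iris fern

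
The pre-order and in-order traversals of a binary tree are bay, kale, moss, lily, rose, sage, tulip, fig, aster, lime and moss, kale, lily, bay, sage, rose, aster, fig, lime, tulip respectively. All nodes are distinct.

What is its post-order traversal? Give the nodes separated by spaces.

moss lily kale sage aster lime fig tulip rose bay

The first element of pre-order is the root; it splits in-order into left and right subtrees.
Root bay: left subtree has 3 nodes {moss, kale, lily}, right has 6 {sage, rose, aster, fig, lime, tulip}.
  Root kale: left subtree has 1 node {moss}, right has 1 {lily}.
  Root rose: left subtree has 1 node {sage}, right has 4 {aster, fig, lime, tulip}.
    Root tulip: left subtree has 3 nodes {aster, fig, lime}, right has 0 { }.
      Root fig: left subtree has 1 node {aster}, right has 1 {lime}.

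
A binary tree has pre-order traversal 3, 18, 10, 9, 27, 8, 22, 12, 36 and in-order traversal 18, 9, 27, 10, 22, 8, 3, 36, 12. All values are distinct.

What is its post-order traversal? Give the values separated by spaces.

The first element of pre-order is the root; it splits in-order into left and right subtrees.
Root 3: left subtree has 6 nodes {18, 9, 27, 10, 22, 8}, right has 2 {36, 12}.
  Root 18: left subtree has 0 nodes { }, right has 5 {9, 27, 10, 22, 8}.
    Root 10: left subtree has 2 nodes {9, 27}, right has 2 {22, 8}.
      Root 9: left subtree has 0 nodes { }, right has 1 {27}.
      Root 8: left subtree has 1 node {22}, right has 0 { }.
  Root 12: left subtree has 1 node {36}, right has 0 { }.

27 9 22 8 10 18 36 12 3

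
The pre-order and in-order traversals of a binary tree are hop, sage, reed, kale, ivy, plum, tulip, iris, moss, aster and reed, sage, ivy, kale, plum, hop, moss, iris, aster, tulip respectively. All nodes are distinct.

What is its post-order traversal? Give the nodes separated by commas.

The first element of pre-order is the root; it splits in-order into left and right subtrees.
Root hop: left subtree has 5 nodes {reed, sage, ivy, kale, plum}, right has 4 {moss, iris, aster, tulip}.
  Root sage: left subtree has 1 node {reed}, right has 3 {ivy, kale, plum}.
    Root kale: left subtree has 1 node {ivy}, right has 1 {plum}.
  Root tulip: left subtree has 3 nodes {moss, iris, aster}, right has 0 { }.
    Root iris: left subtree has 1 node {moss}, right has 1 {aster}.

reed, ivy, plum, kale, sage, moss, aster, iris, tulip, hop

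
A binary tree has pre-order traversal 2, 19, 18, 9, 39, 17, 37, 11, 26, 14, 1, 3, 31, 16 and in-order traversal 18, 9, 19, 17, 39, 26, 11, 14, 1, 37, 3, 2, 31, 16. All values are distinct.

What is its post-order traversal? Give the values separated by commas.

The first element of pre-order is the root; it splits in-order into left and right subtrees.
Root 2: left subtree has 11 nodes {18, 9, 19, 17, 39, 26, 11, 14, 1, 37, 3}, right has 2 {31, 16}.
  Root 19: left subtree has 2 nodes {18, 9}, right has 8 {17, 39, 26, 11, 14, 1, 37, 3}.
    Root 18: left subtree has 0 nodes { }, right has 1 {9}.
    Root 39: left subtree has 1 node {17}, right has 6 {26, 11, 14, 1, 37, 3}.
      Root 37: left subtree has 4 nodes {26, 11, 14, 1}, right has 1 {3}.
        Root 11: left subtree has 1 node {26}, right has 2 {14, 1}.
          Root 14: left subtree has 0 nodes { }, right has 1 {1}.
  Root 31: left subtree has 0 nodes { }, right has 1 {16}.

9, 18, 17, 26, 1, 14, 11, 3, 37, 39, 19, 16, 31, 2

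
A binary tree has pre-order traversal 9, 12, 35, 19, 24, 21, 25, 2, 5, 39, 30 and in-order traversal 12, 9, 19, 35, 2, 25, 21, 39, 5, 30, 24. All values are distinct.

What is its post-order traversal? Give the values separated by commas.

12, 19, 2, 25, 39, 30, 5, 21, 24, 35, 9

The first element of pre-order is the root; it splits in-order into left and right subtrees.
Root 9: left subtree has 1 node {12}, right has 9 {19, 35, 2, 25, 21, 39, 5, 30, 24}.
  Root 35: left subtree has 1 node {19}, right has 7 {2, 25, 21, 39, 5, 30, 24}.
    Root 24: left subtree has 6 nodes {2, 25, 21, 39, 5, 30}, right has 0 { }.
      Root 21: left subtree has 2 nodes {2, 25}, right has 3 {39, 5, 30}.
        Root 25: left subtree has 1 node {2}, right has 0 { }.
        Root 5: left subtree has 1 node {39}, right has 1 {30}.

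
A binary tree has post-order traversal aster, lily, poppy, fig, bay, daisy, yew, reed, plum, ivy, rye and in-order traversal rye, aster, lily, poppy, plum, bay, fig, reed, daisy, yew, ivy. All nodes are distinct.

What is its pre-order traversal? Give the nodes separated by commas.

The last element of post-order is the root; it splits in-order into left and right subtrees.
Root rye: left subtree has 0 nodes { }, right has 10 {aster, lily, poppy, plum, bay, fig, reed, daisy, yew, ivy}.
  Root ivy: left subtree has 9 nodes {aster, lily, poppy, plum, bay, fig, reed, daisy, yew}, right has 0 { }.
    Root plum: left subtree has 3 nodes {aster, lily, poppy}, right has 5 {bay, fig, reed, daisy, yew}.
      Root poppy: left subtree has 2 nodes {aster, lily}, right has 0 { }.
        Root lily: left subtree has 1 node {aster}, right has 0 { }.
      Root reed: left subtree has 2 nodes {bay, fig}, right has 2 {daisy, yew}.
        Root bay: left subtree has 0 nodes { }, right has 1 {fig}.
        Root yew: left subtree has 1 node {daisy}, right has 0 { }.

rye, ivy, plum, poppy, lily, aster, reed, bay, fig, yew, daisy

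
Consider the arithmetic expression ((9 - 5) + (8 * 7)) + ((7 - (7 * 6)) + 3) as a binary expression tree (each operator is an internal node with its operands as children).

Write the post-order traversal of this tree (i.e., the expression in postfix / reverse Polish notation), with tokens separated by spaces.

9 5 - 8 7 * + 7 7 6 * - 3 + +

Post-order on an expression tree gives postfix notation: for each operator, emit left operand, right operand, then the operator.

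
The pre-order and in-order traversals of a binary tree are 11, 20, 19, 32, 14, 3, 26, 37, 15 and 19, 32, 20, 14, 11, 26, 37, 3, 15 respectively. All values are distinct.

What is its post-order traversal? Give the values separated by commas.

The first element of pre-order is the root; it splits in-order into left and right subtrees.
Root 11: left subtree has 4 nodes {19, 32, 20, 14}, right has 4 {26, 37, 3, 15}.
  Root 20: left subtree has 2 nodes {19, 32}, right has 1 {14}.
    Root 19: left subtree has 0 nodes { }, right has 1 {32}.
  Root 3: left subtree has 2 nodes {26, 37}, right has 1 {15}.
    Root 26: left subtree has 0 nodes { }, right has 1 {37}.

32, 19, 14, 20, 37, 26, 15, 3, 11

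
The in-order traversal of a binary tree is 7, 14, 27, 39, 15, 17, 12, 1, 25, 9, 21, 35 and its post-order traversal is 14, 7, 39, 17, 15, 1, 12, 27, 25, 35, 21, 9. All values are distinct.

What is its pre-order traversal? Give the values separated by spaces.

The last element of post-order is the root; it splits in-order into left and right subtrees.
Root 9: left subtree has 9 nodes {7, 14, 27, 39, 15, 17, 12, 1, 25}, right has 2 {21, 35}.
  Root 25: left subtree has 8 nodes {7, 14, 27, 39, 15, 17, 12, 1}, right has 0 { }.
    Root 27: left subtree has 2 nodes {7, 14}, right has 5 {39, 15, 17, 12, 1}.
      Root 7: left subtree has 0 nodes { }, right has 1 {14}.
      Root 12: left subtree has 3 nodes {39, 15, 17}, right has 1 {1}.
        Root 15: left subtree has 1 node {39}, right has 1 {17}.
  Root 21: left subtree has 0 nodes { }, right has 1 {35}.

9 25 27 7 14 12 15 39 17 1 21 35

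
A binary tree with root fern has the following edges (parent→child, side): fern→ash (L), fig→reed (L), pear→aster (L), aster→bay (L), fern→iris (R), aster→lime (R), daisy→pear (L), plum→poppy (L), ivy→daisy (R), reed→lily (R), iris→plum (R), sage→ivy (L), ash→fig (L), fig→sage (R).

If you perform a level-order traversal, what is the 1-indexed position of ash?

2

Level-order visits nodes level by level from the root, left to right within each level.
Level 0: fern
Level 1: ash, iris
Level 2: fig, plum
Level 3: reed, sage, poppy
Level 4: lily, ivy
Level 5: daisy
Level 6: pear
Level 7: aster
Level 8: bay, lime
Full level-order sequence: fern, ash, iris, fig, plum, reed, sage, poppy, lily, ivy, daisy, pear, aster, bay, lime.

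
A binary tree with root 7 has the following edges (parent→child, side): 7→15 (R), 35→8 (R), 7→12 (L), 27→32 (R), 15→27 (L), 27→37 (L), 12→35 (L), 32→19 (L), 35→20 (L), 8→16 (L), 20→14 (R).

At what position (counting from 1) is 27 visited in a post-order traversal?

Post-order visits the left subtree, then the right subtree, then the node.
At 7: go left to 12.
  At 12: go left to 35.
    At 35: go left to 20.
      At 20: no left child.
      At 20: go right to 14.
        14 is a leaf — visit 14.
      Visit 20.
    At 35: go right to 8.
      At 8: go left to 16.
        16 is a leaf — visit 16.
      At 8: no right child.
      Visit 8.
    Visit 35.
  At 12: no right child.
  Visit 12.
At 7: go right to 15.
  At 15: go left to 27.
    At 27: go left to 37.
      37 is a leaf — visit 37.
    At 27: go right to 32.
      At 32: go left to 19.
        19 is a leaf — visit 19.
      At 32: no right child.
      Visit 32.
    Visit 27.
  At 15: no right child.
  Visit 15.
Visit 7.
Full post-order sequence: 14, 20, 16, 8, 35, 12, 37, 19, 32, 27, 15, 7.

10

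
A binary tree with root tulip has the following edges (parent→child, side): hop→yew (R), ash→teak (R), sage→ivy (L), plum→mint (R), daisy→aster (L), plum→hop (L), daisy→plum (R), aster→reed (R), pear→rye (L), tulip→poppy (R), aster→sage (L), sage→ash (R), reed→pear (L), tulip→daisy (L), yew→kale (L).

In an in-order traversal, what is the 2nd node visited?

sage

In-order visits the left subtree, then the node, then the right subtree.
At tulip: go left to daisy.
  At daisy: go left to aster.
    At aster: go left to sage.
      At sage: go left to ivy.
        ivy is a leaf — visit ivy.
      Visit sage.
      At sage: go right to ash.
        At ash: no left child.
        Visit ash.
        At ash: go right to teak.
          teak is a leaf — visit teak.
    Visit aster.
    At aster: go right to reed.
      At reed: go left to pear.
        At pear: go left to rye.
          rye is a leaf — visit rye.
        Visit pear.
        At pear: no right child.
      Visit reed.
      At reed: no right child.
  Visit daisy.
  At daisy: go right to plum.
    At plum: go left to hop.
      At hop: no left child.
      Visit hop.
      At hop: go right to yew.
        At yew: go left to kale.
          kale is a leaf — visit kale.
        Visit yew.
        At yew: no right child.
    Visit plum.
    At plum: go right to mint.
      mint is a leaf — visit mint.
Visit tulip.
At tulip: go right to poppy.
  poppy is a leaf — visit poppy.
Full in-order sequence: ivy, sage, ash, teak, aster, rye, pear, reed, daisy, hop, kale, yew, plum, mint, tulip, poppy.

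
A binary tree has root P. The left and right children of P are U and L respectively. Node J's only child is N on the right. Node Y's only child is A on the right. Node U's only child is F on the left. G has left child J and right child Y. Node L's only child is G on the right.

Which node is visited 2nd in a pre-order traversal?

U

Pre-order visits the node, then its left subtree, then its right subtree.
Visit P.
At P: go left to U.
  Visit U.
  At U: go left to F.
    F is a leaf — visit F.
  At U: no right child.
At P: go right to L.
  Visit L.
  At L: no left child.
  At L: go right to G.
    Visit G.
    At G: go left to J.
      Visit J.
      At J: no left child.
      At J: go right to N.
        N is a leaf — visit N.
    At G: go right to Y.
      Visit Y.
      At Y: no left child.
      At Y: go right to A.
        A is a leaf — visit A.
Full pre-order sequence: P, U, F, L, G, J, N, Y, A.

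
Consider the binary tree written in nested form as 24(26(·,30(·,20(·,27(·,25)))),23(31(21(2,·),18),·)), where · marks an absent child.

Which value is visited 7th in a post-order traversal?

Post-order visits the left subtree, then the right subtree, then the node.
At 24: go left to 26.
  At 26: no left child.
  At 26: go right to 30.
    At 30: no left child.
    At 30: go right to 20.
      At 20: no left child.
      At 20: go right to 27.
        At 27: no left child.
        At 27: go right to 25.
          25 is a leaf — visit 25.
        Visit 27.
      Visit 20.
    Visit 30.
  Visit 26.
At 24: go right to 23.
  At 23: go left to 31.
    At 31: go left to 21.
      At 21: go left to 2.
        2 is a leaf — visit 2.
      At 21: no right child.
      Visit 21.
    At 31: go right to 18.
      18 is a leaf — visit 18.
    Visit 31.
  At 23: no right child.
  Visit 23.
Visit 24.
Full post-order sequence: 25, 27, 20, 30, 26, 2, 21, 18, 31, 23, 24.

21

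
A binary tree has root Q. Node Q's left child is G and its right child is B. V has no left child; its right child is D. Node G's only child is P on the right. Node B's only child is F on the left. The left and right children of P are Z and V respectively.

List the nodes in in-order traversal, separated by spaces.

In-order visits the left subtree, then the node, then the right subtree.
At Q: go left to G.
  At G: no left child.
  Visit G.
  At G: go right to P.
    At P: go left to Z.
      Z is a leaf — visit Z.
    Visit P.
    At P: go right to V.
      At V: no left child.
      Visit V.
      At V: go right to D.
        D is a leaf — visit D.
Visit Q.
At Q: go right to B.
  At B: go left to F.
    F is a leaf — visit F.
  Visit B.
  At B: no right child.

G Z P V D Q F B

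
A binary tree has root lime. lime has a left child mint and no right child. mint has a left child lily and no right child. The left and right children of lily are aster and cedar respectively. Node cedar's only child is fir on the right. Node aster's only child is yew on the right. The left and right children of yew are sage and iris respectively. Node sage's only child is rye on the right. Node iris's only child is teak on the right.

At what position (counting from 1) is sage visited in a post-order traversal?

Post-order visits the left subtree, then the right subtree, then the node.
At lime: go left to mint.
  At mint: go left to lily.
    At lily: go left to aster.
      At aster: no left child.
      At aster: go right to yew.
        At yew: go left to sage.
          At sage: no left child.
          At sage: go right to rye.
            rye is a leaf — visit rye.
          Visit sage.
        At yew: go right to iris.
          At iris: no left child.
          At iris: go right to teak.
            teak is a leaf — visit teak.
          Visit iris.
        Visit yew.
      Visit aster.
    At lily: go right to cedar.
      At cedar: no left child.
      At cedar: go right to fir.
        fir is a leaf — visit fir.
      Visit cedar.
    Visit lily.
  At mint: no right child.
  Visit mint.
At lime: no right child.
Visit lime.
Full post-order sequence: rye, sage, teak, iris, yew, aster, fir, cedar, lily, mint, lime.

2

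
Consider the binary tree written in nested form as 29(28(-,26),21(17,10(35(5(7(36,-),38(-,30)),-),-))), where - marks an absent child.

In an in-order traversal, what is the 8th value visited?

5

In-order visits the left subtree, then the node, then the right subtree.
At 29: go left to 28.
  At 28: no left child.
  Visit 28.
  At 28: go right to 26.
    26 is a leaf — visit 26.
Visit 29.
At 29: go right to 21.
  At 21: go left to 17.
    17 is a leaf — visit 17.
  Visit 21.
  At 21: go right to 10.
    At 10: go left to 35.
      At 35: go left to 5.
        At 5: go left to 7.
          At 7: go left to 36.
            36 is a leaf — visit 36.
          Visit 7.
          At 7: no right child.
        Visit 5.
        At 5: go right to 38.
          At 38: no left child.
          Visit 38.
          At 38: go right to 30.
            30 is a leaf — visit 30.
      Visit 35.
      At 35: no right child.
    Visit 10.
    At 10: no right child.
Full in-order sequence: 28, 26, 29, 17, 21, 36, 7, 5, 38, 30, 35, 10.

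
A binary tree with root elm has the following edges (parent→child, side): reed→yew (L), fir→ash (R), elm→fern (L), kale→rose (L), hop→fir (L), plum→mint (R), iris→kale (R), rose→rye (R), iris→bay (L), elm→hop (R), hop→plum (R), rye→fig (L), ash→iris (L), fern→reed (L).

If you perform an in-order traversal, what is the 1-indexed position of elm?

In-order visits the left subtree, then the node, then the right subtree.
At elm: go left to fern.
  At fern: go left to reed.
    At reed: go left to yew.
      yew is a leaf — visit yew.
    Visit reed.
    At reed: no right child.
  Visit fern.
  At fern: no right child.
Visit elm.
At elm: go right to hop.
  At hop: go left to fir.
    At fir: no left child.
    Visit fir.
    At fir: go right to ash.
      At ash: go left to iris.
        At iris: go left to bay.
          bay is a leaf — visit bay.
        Visit iris.
        At iris: go right to kale.
          At kale: go left to rose.
            At rose: no left child.
            Visit rose.
            At rose: go right to rye.
              At rye: go left to fig.
                fig is a leaf — visit fig.
              Visit rye.
              At rye: no right child.
          Visit kale.
          At kale: no right child.
      Visit ash.
      At ash: no right child.
  Visit hop.
  At hop: go right to plum.
    At plum: no left child.
    Visit plum.
    At plum: go right to mint.
      mint is a leaf — visit mint.
Full in-order sequence: yew, reed, fern, elm, fir, bay, iris, rose, fig, rye, kale, ash, hop, plum, mint.

4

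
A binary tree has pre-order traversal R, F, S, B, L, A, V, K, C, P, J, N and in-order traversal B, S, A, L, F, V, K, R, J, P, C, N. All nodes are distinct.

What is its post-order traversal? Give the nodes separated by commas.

The first element of pre-order is the root; it splits in-order into left and right subtrees.
Root R: left subtree has 7 nodes {B, S, A, L, F, V, K}, right has 4 {J, P, C, N}.
  Root F: left subtree has 4 nodes {B, S, A, L}, right has 2 {V, K}.
    Root S: left subtree has 1 node {B}, right has 2 {A, L}.
      Root L: left subtree has 1 node {A}, right has 0 { }.
    Root V: left subtree has 0 nodes { }, right has 1 {K}.
  Root C: left subtree has 2 nodes {J, P}, right has 1 {N}.
    Root P: left subtree has 1 node {J}, right has 0 { }.

B, A, L, S, K, V, F, J, P, N, C, R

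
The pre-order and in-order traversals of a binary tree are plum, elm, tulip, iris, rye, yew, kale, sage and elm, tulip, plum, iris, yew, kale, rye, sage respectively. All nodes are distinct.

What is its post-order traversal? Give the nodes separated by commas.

The first element of pre-order is the root; it splits in-order into left and right subtrees.
Root plum: left subtree has 2 nodes {elm, tulip}, right has 5 {iris, yew, kale, rye, sage}.
  Root elm: left subtree has 0 nodes { }, right has 1 {tulip}.
  Root iris: left subtree has 0 nodes { }, right has 4 {yew, kale, rye, sage}.
    Root rye: left subtree has 2 nodes {yew, kale}, right has 1 {sage}.
      Root yew: left subtree has 0 nodes { }, right has 1 {kale}.

tulip, elm, kale, yew, sage, rye, iris, plum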